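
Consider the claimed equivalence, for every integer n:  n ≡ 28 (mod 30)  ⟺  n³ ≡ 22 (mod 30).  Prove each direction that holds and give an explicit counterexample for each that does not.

(⟹) Suppose n ≡ 28 (mod 30). Write n = 30j + 28. Then (30j + 28)³ = 27000j³ + 75600j² + 70560j + 21952 = 30(900j³ + 2520j² + 2352j + 731) + 22, so n³ ≡ 22 (mod 30).

(⟸) Conversely, suppose n³ ≡ 22 (mod 30). The only residue r in {0, …, 29} with r³ ≡ 22 (mod 30) is r = 28, so n ≡ 28 (mod 30).

Both directions hold; the statement is true.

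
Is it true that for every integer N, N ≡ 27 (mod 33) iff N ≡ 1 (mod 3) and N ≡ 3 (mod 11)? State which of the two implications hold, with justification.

(⇒) This fails: N = 27 gives 27 ≡ 27 (mod 33) but 27 ≡ 0 (mod 3), so the conjunction on the right does not hold.

(⇐) This fails: N = 25 satisfies both congruences on the right (25 ≡ 1 mod 3 and 25 ≡ 3 mod 11) yet 25 ≡ 25 (mod 33), not 27.

Neither direction holds.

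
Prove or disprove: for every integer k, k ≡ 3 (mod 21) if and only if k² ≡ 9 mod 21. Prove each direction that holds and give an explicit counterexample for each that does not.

[⇐] This fails: take k = 18. Then 18² = 324 ≡ 9 (mod 21), yet 18 ≡ 18 (mod 21), not 3.

[⇒] Suppose k ≡ 3 (mod 21). Write k = 21j + 3. Then (21j + 3)² = 441j² + 126j + 9 = 21(21j² + 6j) + 9, so k² ≡ 9 (mod 21).

(⇒) holds; (⇐) fails.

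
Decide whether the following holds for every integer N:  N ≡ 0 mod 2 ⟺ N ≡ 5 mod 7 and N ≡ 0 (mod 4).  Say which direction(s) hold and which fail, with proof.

[⇒] This fails: N = 0 gives 0 ≡ 0 (mod 2) but 0 ≡ 0 (mod 7), so the conjunction on the right does not hold.

[⇐] Conversely, if N ≡ 5 (mod 7) and N ≡ 0 (mod 4), then by the Chinese remainder theorem N ≡ 12 (mod 28). Since 12 ≡ 0 (mod 2) and 2 ∣ 28, we get N ≡ 0 (mod 2).

Only the reverse direction holds.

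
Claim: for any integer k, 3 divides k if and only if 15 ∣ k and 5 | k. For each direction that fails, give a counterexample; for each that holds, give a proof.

Only the converse holds.

(⇒) This fails: take k = 3. Certainly 3 ∣ 3, but 15 ∤ 3.

(⇐) Suppose 15 ∣ k and 5 ∣ k. Any common multiple of 15 and 5 is a multiple of their lcm; here lcm(15, 5) = 15·5/gcd(15, 5) = 75/5 = 15, so 15 ∣ k. Since 3 ∣ 15, it follows that 3 ∣ k.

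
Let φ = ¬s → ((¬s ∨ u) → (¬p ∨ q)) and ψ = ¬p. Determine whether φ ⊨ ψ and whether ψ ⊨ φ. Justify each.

(⇒) fails; (⇐) holds.

(⟹) This fails. Under q = T, s = F, p = T, u = F, the left side is true but the right side is false.

(⟸) Assume the antecedent. If p is true, the antecedent cannot hold. If p is false, ¬s → ((¬s ∨ u) → (¬p ∨ q)) reduces to true regardless of the other variables. Either way ¬s → ((¬s ∨ u) → (¬p ∨ q)) holds.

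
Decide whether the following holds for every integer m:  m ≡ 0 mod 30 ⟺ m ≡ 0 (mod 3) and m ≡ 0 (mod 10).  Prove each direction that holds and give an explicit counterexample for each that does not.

Both directions hold; the statement is true.

(⇒) Suppose m ≡ 0 (mod 30); write m = 30j + 0. Since 3 ∣ 30, reducing mod 3 gives m ≡ 0 (mod 3); since 10 ∣ 30, reducing mod 10 gives m ≡ 0 (mod 10).

(⇐) Conversely, if m ≡ 0 (mod 3) and m ≡ 0 (mod 10), then by the Chinese remainder theorem m ≡ 0 (mod 30). This is exactly m ≡ 0 (mod 30).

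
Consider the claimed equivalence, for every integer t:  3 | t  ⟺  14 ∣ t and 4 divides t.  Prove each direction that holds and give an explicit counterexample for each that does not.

(→) This fails: take t = 3. Certainly 3 ∣ 3, but 14 ∤ 3.

(←) This fails: take t = 28. Both 14 ∣ 28 and 4 ∣ 28, yet 28 is not a multiple of 3 (since 28 = 9·3 + 1), so 3 ∤ 28.

Neither direction holds.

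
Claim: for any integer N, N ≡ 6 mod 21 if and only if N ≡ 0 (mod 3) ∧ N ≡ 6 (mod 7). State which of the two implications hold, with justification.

Converse. If N ≡ 0 (mod 3) and N ≡ 6 (mod 7), then by the Chinese remainder theorem N ≡ 6 (mod 21). This is exactly N ≡ 6 (mod 21).

Forward direction. Suppose N ≡ 6 (mod 21); write N = 21j + 6. Since 3 ∣ 21, reducing mod 3 gives N ≡ 6 ≡ 0 (mod 3); since 7 ∣ 21, reducing mod 7 gives N ≡ 6 (mod 7).

Both directions hold; the statement is true.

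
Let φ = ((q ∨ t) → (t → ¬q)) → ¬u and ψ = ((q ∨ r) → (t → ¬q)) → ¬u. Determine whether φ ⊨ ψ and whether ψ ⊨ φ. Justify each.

[⇒] Assume the antecedent. If u is true, the antecedent forces (u = T, q = T, t = T, r = F) or (u = T, q = T, t = T, r = T), and ((q ∨ r) → (t → ¬q)) → ¬u holds there. If u is false, ((q ∨ r) → (t → ¬q)) → ¬u reduces to true regardless of the other variables. Either way ((q ∨ r) → (t → ¬q)) → ¬u holds.

[⇐] Assume the antecedent. If u is true, the antecedent forces (u = T, q = T, t = T, r = F) or (u = T, q = T, t = T, r = T), and ((q ∨ t) → (t → ¬q)) → ¬u holds there. If u is false, ((q ∨ t) → (t → ¬q)) → ¬u reduces to true regardless of the other variables. Either way ((q ∨ t) → (t → ¬q)) → ¬u holds.

Equivalent; both directions hold.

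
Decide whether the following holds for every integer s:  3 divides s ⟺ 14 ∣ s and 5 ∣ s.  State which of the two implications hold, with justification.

Both directions fail.

[⇒] This fails: take s = 3. Certainly 3 ∣ 3, but 14 ∤ 3.

[⇐] This fails: take s = 70. Both 14 ∣ 70 and 5 ∣ 70, yet 70 is not a multiple of 3 (since 70 = 23·3 + 1), so 3 ∤ 70.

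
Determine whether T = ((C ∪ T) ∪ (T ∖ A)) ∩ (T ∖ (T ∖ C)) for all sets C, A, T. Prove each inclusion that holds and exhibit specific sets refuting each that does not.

The sets are not equal: only the reverse inclusion holds.

(⊆) This inclusion fails. Take C = ∅, A = ∅, T = {1}; then 1 ∈ T but 1 ∉ ((C ∪ T) ∪ (T ∖ A)) ∩ (T ∖ (T ∖ C)).

(⊇) Let x ∈ ((C ∪ T) ∪ (T ∖ A)) ∩ (T ∖ (T ∖ C)). Then either x ∈ C ∩ T and x ∉ A; or x ∈ C ∩ A ∩ T. In each case x ∈ T, so ((C ∪ T) ∪ (T ∖ A)) ∩ (T ∖ (T ∖ C)) ⊆ T.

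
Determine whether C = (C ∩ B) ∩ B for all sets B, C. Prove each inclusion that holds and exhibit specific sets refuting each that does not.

(⟹) This inclusion fails. Take B = ∅, C = {1}; then 1 ∈ C but 1 ∉ (C ∩ B) ∩ B.

(⟸) Let x ∈ (C ∩ B) ∩ B. Then x ∈ B ∩ C, from which x ∈ C.

Only the reverse inclusion holds.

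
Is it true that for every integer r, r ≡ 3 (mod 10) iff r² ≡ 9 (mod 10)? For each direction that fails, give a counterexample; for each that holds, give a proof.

[⇒] Suppose r ≡ 3 (mod 10). Write r = 10j + 3. Then (10j + 3)² = 100j² + 60j + 9 = 10(10j² + 6j) + 9, so r² ≡ 9 (mod 10).

[⇐] This fails: take r = 7. Then 7² = 49 ≡ 9 (mod 10), yet 7 ≡ 7 (mod 10), not 3.

Not equivalent: only (⇒) holds.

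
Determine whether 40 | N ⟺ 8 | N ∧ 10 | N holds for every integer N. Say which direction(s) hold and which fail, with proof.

Both directions hold.

(⟹) If 40 ∣ N, write N = 40q. Since 40 = 5·8, N = 8·(5q), so 8 ∣ N; and since 40 = 4·10, N = 10·(4q), so 10 ∣ N.

(⟸) Suppose 8 ∣ N and 10 ∣ N. Any common multiple of 8 and 10 is a multiple of their lcm; here lcm(8, 10) = 8·10/gcd(8, 10) = 80/2 = 40, so 40 ∣ N.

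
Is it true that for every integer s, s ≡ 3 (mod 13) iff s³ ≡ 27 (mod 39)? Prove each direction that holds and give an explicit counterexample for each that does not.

(⇒) fails and (⇐) fails.

(→) This fails: take s = 16. Then 16 ≡ 3 (mod 13), but 16³ = 4096 ≡ 1 (mod 39), not 27.

(←) This fails: take s = 9. Then 9³ = 729 ≡ 27 (mod 39), yet 9 ≡ 9 (mod 13), not 3.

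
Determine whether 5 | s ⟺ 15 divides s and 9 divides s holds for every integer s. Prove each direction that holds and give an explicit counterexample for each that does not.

(⟹) This fails: take s = 5. Certainly 5 ∣ 5, but 15 ∤ 5.

(⟸) Suppose 15 ∣ s and 9 ∣ s. Any common multiple of 15 and 9 is a multiple of their lcm; here lcm(15, 9) = 15·9/gcd(15, 9) = 135/3 = 45, so 45 ∣ s. Since 5 ∣ 45, it follows that 5 ∣ s.

(⇒) fails; (⇐) holds.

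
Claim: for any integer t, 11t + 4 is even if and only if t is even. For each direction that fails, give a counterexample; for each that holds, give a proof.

Both directions hold; the statement is true.

(⇒) Suppose 11t + 4 is even. Since 11 is odd, 11t and t have the same parity, so 11t + 4 ≡ t + 4 (mod 2). As 4 is even, 11t + 4 is even exactly when t is even. Thus t is even.

(⇐) Conversely, suppose t is even; write t = 2j. Then 11t + 4 = 11·(2j) + 4 = 2·11j + 4, which is even.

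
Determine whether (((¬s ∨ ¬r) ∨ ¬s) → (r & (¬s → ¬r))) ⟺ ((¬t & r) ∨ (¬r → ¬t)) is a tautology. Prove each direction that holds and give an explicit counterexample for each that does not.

(→) Assume the antecedent. If s is true, the antecedent forces (s = T, t = F, r = T) or (s = T, t = T, r = T), and (¬t & r) ∨ (¬r → ¬t) holds there. If s is false, the antecedent cannot hold. Either way (¬t & r) ∨ (¬r → ¬t) holds.

(←) This fails. Under s = F, t = F, r = F, the left side is false but the right side is true.

(⇒) holds; (⇐) fails.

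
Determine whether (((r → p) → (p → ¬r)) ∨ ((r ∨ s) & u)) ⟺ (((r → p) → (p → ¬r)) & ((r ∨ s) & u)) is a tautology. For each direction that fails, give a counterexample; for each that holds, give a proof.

(→) This fails. Under r = F, p = F, u = F, s = F, the left side is true but the right side is false.

(←) Assume the antecedent. If r is true, the antecedent forces (r = T, p = F, u = T, s = F) or (r = T, p = F, u = T, s = T), and the consequent holds there. If r is false, the consequent reduces to true regardless of the other variables. Either way the consequent holds.

Only the converse holds.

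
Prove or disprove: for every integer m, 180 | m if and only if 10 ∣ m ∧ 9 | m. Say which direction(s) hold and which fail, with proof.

The forward direction holds; the converse fails.

(→) If 180 ∣ m, write m = 180q. Since 180 = 18·10, m = 10·(18q), so 10 ∣ m; and since 180 = 20·9, m = 9·(20q), so 9 ∣ m.

(←) This fails: take m = 90. Both 10 ∣ 90 and 9 ∣ 90, yet 90 is not a multiple of 180 (since 90 = 0·180 + 90), so 180 ∤ 90.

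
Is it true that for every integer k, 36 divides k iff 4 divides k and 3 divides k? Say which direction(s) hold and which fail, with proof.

[⇐] This fails: take k = 12. Both 4 ∣ 12 and 3 ∣ 12, yet 12 is not a multiple of 36 (since 12 = 0·36 + 12), so 36 ∤ 12.

[⇒] If 36 ∣ k, write k = 36q. Since 36 = 9·4, k = 4·(9q), so 4 ∣ k; and since 36 = 12·3, k = 3·(12q), so 3 ∣ k.

Not equivalent: only (⇒) holds.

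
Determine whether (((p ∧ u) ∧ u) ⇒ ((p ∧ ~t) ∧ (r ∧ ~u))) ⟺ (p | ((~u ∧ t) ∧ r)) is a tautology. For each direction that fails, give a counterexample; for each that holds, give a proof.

Neither implication holds.

[⇒] This fails. Under t = F, r = F, u = F, p = F, the left side is true but the right side is false.

[⇐] This fails. Under t = F, r = F, u = T, p = T, the left side is false but the right side is true.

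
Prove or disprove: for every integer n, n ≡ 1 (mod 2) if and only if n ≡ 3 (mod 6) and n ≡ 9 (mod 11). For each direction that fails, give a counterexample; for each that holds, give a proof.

(⟹) This fails: n = 1 gives 1 ≡ 1 (mod 2) but 1 ≡ 1 (mod 6), so the conjunction on the right does not hold.

(⟸) Conversely, if n ≡ 3 (mod 6) and n ≡ 9 (mod 11), then by the Chinese remainder theorem n ≡ 9 (mod 66). Since 9 ≡ 1 (mod 2) and 2 ∣ 66, we get n ≡ 1 (mod 2).

(⇒) fails; (⇐) holds.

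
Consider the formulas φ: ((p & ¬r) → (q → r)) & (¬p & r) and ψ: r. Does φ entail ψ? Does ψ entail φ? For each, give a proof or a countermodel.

The forward direction holds; the converse fails.

(⟹) Assume the antecedent. If q is true, the antecedent forces (q = T, r = T, p = F), and r holds there. If q is false, the antecedent forces (q = F, r = T, p = F), and r holds there. Either way r holds.

(⟸) This fails. Under q = F, r = T, p = T, the left side is false but the right side is true.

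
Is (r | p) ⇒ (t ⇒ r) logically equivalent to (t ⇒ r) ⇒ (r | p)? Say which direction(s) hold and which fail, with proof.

Neither direction holds.

[⇒] This fails. Under p = F, t = F, r = F, the left side is true but the right side is false.

[⇐] This fails. Under p = T, t = T, r = F, the left side is false but the right side is true.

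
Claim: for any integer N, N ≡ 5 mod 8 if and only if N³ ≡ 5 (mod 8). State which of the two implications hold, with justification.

Equivalent; both directions hold.

(⇐) For the converse, argue contrapositively. If N ≢ 5 (mod 8), then N is congruent to one of 0, 1, 2, 3, 4, 6, 7 modulo 8, and these give N³ ≡ 0, 1, 0, 3, 0, 0, 7 respectively — never 5.

(⇒) Suppose N ≡ 5 mod 8. Write N = 8j + 5. Then (8j + 5)³ = 512j³ + 960j² + 600j + 125 = 8(64j³ + 120j² + 75j + 15) + 5, so N³ ≡ 5 (mod 8).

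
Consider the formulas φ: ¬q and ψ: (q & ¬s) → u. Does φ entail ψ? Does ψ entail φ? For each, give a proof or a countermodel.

Only the forward direction holds.

[⇒] Assume the antecedent. If s is true, (q & ¬s) → u reduces to true regardless of the other variables. If s is false, the antecedent forces (s = F, u = F, q = F) or (s = F, u = T, q = F), and (q & ¬s) → u holds there. Either way (q & ¬s) → u holds.

[⇐] This fails. Under s = T, u = F, q = T, the left side is false but the right side is true.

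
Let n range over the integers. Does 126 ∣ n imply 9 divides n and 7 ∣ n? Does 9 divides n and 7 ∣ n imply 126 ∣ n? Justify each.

Forward direction. If 126 ∣ n, write n = 126q. Since 126 = 14·9, n = 9·(14q), so 9 ∣ n; and since 126 = 18·7, n = 7·(18q), so 7 ∣ n.

Converse. This fails: take n = 63. Both 9 ∣ 63 and 7 ∣ 63, yet 63 is not a multiple of 126 (since 63 = 0·126 + 63), so 126 ∤ 63.

The forward direction holds; the converse fails.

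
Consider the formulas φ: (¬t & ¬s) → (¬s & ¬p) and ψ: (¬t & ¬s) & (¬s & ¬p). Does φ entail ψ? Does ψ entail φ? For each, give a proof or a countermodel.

Forward direction. This fails. Under s = T, p = F, t = F, the left side is true but the right side is false.

Converse. Assume the antecedent. If s is true, the antecedent cannot hold. If s is false, the antecedent forces (s = F, p = F, t = F), and (¬t & ¬s) → (¬s & ¬p) holds there. Either way (¬t & ¬s) → (¬s & ¬p) holds.

Only the converse holds.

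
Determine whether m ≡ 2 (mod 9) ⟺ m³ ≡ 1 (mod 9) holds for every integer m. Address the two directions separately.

(⇒) fails and (⇐) fails.

[⇒] This fails: take m = 2. Then 2 ≡ 2 (mod 9), but 2³ = 8 ≡ 8 (mod 9), not 1.

[⇐] This fails: take m = 1. Then 1³ = 1 ≡ 1 (mod 9), yet 1 ≡ 1 (mod 9), not 2.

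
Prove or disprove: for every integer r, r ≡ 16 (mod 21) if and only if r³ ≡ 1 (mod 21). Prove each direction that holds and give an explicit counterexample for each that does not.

Not equivalent: only (⇒) holds.

(→) Suppose r ≡ 16 (mod 21). Write r = 21j + 16. Then (21j + 16)³ = 9261j³ + 21168j² + 16128j + 4096 = 21(441j³ + 1008j² + 768j + 195) + 1, so r³ ≡ 1 (mod 21).

(←) This fails: take r = 1. Then 1³ = 1 ≡ 1 (mod 21), yet 1 ≡ 1 (mod 21), not 16.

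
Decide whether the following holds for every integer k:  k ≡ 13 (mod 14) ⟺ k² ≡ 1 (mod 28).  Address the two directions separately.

Only the forward implication holds.

[⇐] This fails: take k = 1. Then 1² = 1 ≡ 1 (mod 28), yet 1 ≡ 1 (mod 14), not 13.

[⇒] Suppose k ≡ 13 (mod 14). Working modulo 28, k ∈ {13, 27}; for each such r, r² ≡ 1 (mod 28).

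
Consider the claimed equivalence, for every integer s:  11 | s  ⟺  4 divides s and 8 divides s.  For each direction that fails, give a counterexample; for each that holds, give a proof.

(⇒) This fails: take s = 11. Certainly 11 ∣ 11, but 4 ∤ 11.

(⇐) This fails: take s = 8. Both 4 ∣ 8 and 8 ∣ 8, yet 8 is not a multiple of 11 (since 8 = 0·11 + 8), so 11 ∤ 8.

(⇒) fails and (⇐) fails.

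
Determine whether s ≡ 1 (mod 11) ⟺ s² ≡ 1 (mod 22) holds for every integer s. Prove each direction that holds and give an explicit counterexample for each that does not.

Neither implication holds.

(⇒) This fails: take s = 12. Then 12 ≡ 1 (mod 11), but 12² = 144 ≡ 12 (mod 22), not 1.

(⇐) This fails: take s = 21. Then 21² = 441 ≡ 1 (mod 22), yet 21 ≡ 10 (mod 11), not 1.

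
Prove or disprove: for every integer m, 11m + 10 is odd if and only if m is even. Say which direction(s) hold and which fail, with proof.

Neither direction holds.

(⟹) This fails: m = 7 gives 11m + 10 = 87, which is odd, but 7 is odd, not even.

(⟸) This also fails: m = 6 is even, but 11m + 10 = 76 is even, not odd.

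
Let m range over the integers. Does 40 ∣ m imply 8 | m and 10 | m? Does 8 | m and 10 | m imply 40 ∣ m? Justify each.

[⇒] If 40 ∣ m, write m = 40q. Since 40 = 5·8, m = 8·(5q), so 8 ∣ m; and since 40 = 4·10, m = 10·(4q), so 10 ∣ m.

[⇐] Suppose 8 ∣ m and 10 ∣ m. Any common multiple of 8 and 10 is a multiple of their lcm; here lcm(8, 10) = 8·10/gcd(8, 10) = 80/2 = 40, so 40 ∣ m.

Both implications hold.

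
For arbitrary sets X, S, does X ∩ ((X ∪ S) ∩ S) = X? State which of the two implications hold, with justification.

(⊆) Let x ∈ X ∩ ((X ∪ S) ∩ S). Then x ∈ X ∩ S, from which x ∈ X.

(⊇) This inclusion fails. Take X = {1}, S = ∅; then 1 ∈ X but 1 ∉ X ∩ ((X ∪ S) ∩ S).

The sets are not equal: only the forward inclusion holds.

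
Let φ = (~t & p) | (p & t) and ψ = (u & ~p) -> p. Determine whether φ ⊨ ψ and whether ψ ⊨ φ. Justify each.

(⟹) Assume the antecedent. If u is true, the antecedent forces (u = T, p = T, t = F) or (u = T, p = T, t = T), and (u & ~p) -> p holds there. If u is false, (u & ~p) -> p reduces to true regardless of the other variables. Either way (u & ~p) -> p holds.

(⟸) This fails. Under u = F, p = F, t = F, the left side is false but the right side is true.

The forward direction holds; the converse fails.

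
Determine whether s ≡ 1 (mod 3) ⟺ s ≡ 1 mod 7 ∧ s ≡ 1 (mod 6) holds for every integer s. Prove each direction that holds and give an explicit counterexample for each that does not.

Converse. If s ≡ 1 (mod 7) and s ≡ 1 (mod 6), then by the Chinese remainder theorem s ≡ 1 (mod 42). Since 1 ≡ 1 (mod 3) and 3 ∣ 42, we get s ≡ 1 (mod 3).

Forward direction. This fails: s = 34 gives 34 ≡ 1 (mod 3) but 34 ≡ 6 (mod 7), so the conjunction on the right does not hold.

Only the converse holds.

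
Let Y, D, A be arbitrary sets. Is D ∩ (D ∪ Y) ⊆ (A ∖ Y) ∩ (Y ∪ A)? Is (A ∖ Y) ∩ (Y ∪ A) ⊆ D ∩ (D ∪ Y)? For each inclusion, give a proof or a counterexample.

Forward inclusion. This inclusion fails. Take Y = ∅, D = {1}, A = ∅; then 1 ∈ D ∩ (D ∪ Y) but 1 ∉ (A ∖ Y) ∩ (Y ∪ A).

Reverse inclusion. This inclusion fails. Take Y = ∅, D = ∅, A = {1}; then 1 ∈ (A ∖ Y) ∩ (Y ∪ A) but 1 ∉ D ∩ (D ∪ Y).

(⊆) fails and (⊇) fails.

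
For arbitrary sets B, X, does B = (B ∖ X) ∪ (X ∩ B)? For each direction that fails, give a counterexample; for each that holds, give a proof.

Both inclusions hold; the sets are equal.

(⊆) Let x ∈ B. Then either x ∈ B and x ∉ X; or x ∈ B ∩ X. In each case x ∈ (B ∖ X) ∪ (X ∩ B), so B ⊆ (B ∖ X) ∪ (X ∩ B).

(⊇) Let x ∈ (B ∖ X) ∪ (X ∩ B). Then either x ∈ B and x ∉ X; or x ∈ B ∩ X. In each case x ∈ B, so (B ∖ X) ∪ (X ∩ B) ⊆ B.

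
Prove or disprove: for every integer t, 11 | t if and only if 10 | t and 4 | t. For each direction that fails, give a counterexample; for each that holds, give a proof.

Both directions fail.

Forward direction. This fails: take t = 11. Certainly 11 ∣ 11, but 10 ∤ 11.

Converse. This fails: take t = 20. Both 10 ∣ 20 and 4 ∣ 20, yet 20 is not a multiple of 11 (since 20 = 1·11 + 9), so 11 ∤ 20.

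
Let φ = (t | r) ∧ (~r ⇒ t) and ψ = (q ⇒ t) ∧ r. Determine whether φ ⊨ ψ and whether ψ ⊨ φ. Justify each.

(⇒) fails; (⇐) holds.

(⇐) Assume the antecedent. If t is true, (t | r) ∧ (~r ⇒ t) reduces to true regardless of the other variables. If t is false, the antecedent forces (t = F, r = T, q = F), and (t | r) ∧ (~r ⇒ t) holds there. Either way (t | r) ∧ (~r ⇒ t) holds.

(⇒) This fails. Under t = T, r = F, q = F, the left side is true but the right side is false.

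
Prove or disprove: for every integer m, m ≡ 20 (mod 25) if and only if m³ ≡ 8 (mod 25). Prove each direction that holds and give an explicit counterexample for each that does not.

(⇒) This fails: take m = 20. Then 20 ≡ 20 (mod 25), but 20³ = 8000 ≡ 0 (mod 25), not 8.

(⇐) This fails: take m = 2. Then 2³ = 8 ≡ 8 (mod 25), yet 2 ≡ 2 (mod 25), not 20.

Both directions fail.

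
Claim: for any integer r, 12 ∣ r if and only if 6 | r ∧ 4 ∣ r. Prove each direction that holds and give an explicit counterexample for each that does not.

The biconditional holds.

(⇒) If 12 ∣ r, write r = 12q. Since 12 = 2·6, r = 6·(2q), so 6 ∣ r; and since 12 = 3·4, r = 4·(3q), so 4 ∣ r.

(⇐) Suppose 6 ∣ r and 4 ∣ r. Any common multiple of 6 and 4 is a multiple of their lcm; here lcm(6, 4) = 6·4/gcd(6, 4) = 24/2 = 12, so 12 ∣ r.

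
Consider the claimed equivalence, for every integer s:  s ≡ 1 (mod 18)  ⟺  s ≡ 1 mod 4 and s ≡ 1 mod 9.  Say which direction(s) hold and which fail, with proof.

The forward direction fails; the converse holds.

(⇒) This fails: s = 19 gives 19 ≡ 1 (mod 18) but 19 ≡ 3 (mod 4), so the conjunction on the right does not hold.

(⇐) Conversely, if s ≡ 1 (mod 4) and s ≡ 1 (mod 9), then by the Chinese remainder theorem s ≡ 1 (mod 36). Since 1 ≡ 1 (mod 18) and 18 ∣ 36, we get s ≡ 1 (mod 18).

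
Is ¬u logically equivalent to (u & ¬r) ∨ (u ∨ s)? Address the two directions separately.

Forward direction. This fails. Under s = F, u = F, r = F, the left side is true but the right side is false.

Converse. This fails. Under s = F, u = T, r = F, the left side is false but the right side is true.

Both directions fail.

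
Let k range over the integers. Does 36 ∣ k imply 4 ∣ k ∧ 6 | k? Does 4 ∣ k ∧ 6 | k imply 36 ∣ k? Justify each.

(⟹) If 36 ∣ k, write k = 36q. Since 36 = 9·4, k = 4·(9q), so 4 ∣ k; and since 36 = 6·6, k = 6·(6q), so 6 ∣ k.

(⟸) This fails: take k = 12. Both 4 ∣ 12 and 6 ∣ 12, yet 12 is not a multiple of 36 (since 12 = 0·36 + 12), so 36 ∤ 12.

Only the forward direction holds.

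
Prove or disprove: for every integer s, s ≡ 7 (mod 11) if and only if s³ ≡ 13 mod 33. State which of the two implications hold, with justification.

[⇐] The residues r modulo 33 with r³ ≡ 13 (mod 33) are exactly {7}, and each is ≡ 7 (mod 11).

[⇒] This fails: take s = 18. Then 18 ≡ 7 (mod 11), but 18³ = 5832 ≡ 24 (mod 33), not 13.

Only the converse holds.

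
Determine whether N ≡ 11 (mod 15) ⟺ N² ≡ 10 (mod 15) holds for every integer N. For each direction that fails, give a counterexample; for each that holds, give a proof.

(→) This fails: take N = 11. Then 11 ≡ 11 (mod 15), but 11² = 121 ≡ 1 (mod 15), not 10.

(←) This fails: take N = 5. Then 5² = 25 ≡ 10 (mod 15), yet 5 ≡ 5 (mod 15), not 11.

Neither implication holds.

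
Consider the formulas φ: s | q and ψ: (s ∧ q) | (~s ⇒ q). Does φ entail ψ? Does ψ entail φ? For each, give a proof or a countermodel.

[⇒] Assume the antecedent. If s is true, (s ∧ q) | (~s ⇒ q) reduces to true regardless of the other variables. If s is false, the antecedent forces (s = F, q = T), and (s ∧ q) | (~s ⇒ q) holds there. Either way (s ∧ q) | (~s ⇒ q) holds.

[⇐] Assume the antecedent. If s is true, s | q reduces to true regardless of the other variables. If s is false, the antecedent forces (s = F, q = T), and s | q holds there. Either way s | q holds.

Both directions hold.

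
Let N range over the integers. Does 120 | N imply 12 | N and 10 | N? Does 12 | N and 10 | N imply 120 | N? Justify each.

(→) If 120 ∣ N, write N = 120q. Since 120 = 10·12, N = 12·(10q), so 12 ∣ N; and since 120 = 12·10, N = 10·(12q), so 10 ∣ N.

(←) This fails: take N = 60. Both 12 ∣ 60 and 10 ∣ 60, yet 60 is not a multiple of 120 (since 60 = 0·120 + 60), so 120 ∤ 60.

Only the forward implication holds.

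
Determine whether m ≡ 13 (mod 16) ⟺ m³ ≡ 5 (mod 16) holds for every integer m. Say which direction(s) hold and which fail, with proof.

(⟹) Suppose m ≡ 13 (mod 16). Write m = 16j + 13. Then (16j + 13)³ = 4096j³ + 9984j² + 8112j + 2197 = 16(256j³ + 624j² + 507j + 137) + 5, so m³ ≡ 5 (mod 16).

(⟸) Conversely, suppose m³ ≡ 5 (mod 16). The only residue r in {0, …, 15} with r³ ≡ 5 (mod 16) is r = 13, so m ≡ 13 (mod 16).

Both implications hold.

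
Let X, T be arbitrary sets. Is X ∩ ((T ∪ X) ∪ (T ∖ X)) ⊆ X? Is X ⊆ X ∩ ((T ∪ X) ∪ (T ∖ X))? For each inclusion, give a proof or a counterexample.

Both inclusions hold; the sets are equal.

(⟹) Let x ∈ X ∩ ((T ∪ X) ∪ (T ∖ X)). Then either x ∈ X and x ∉ T; or x ∈ X ∩ T. In each case x ∈ X, so X ∩ ((T ∪ X) ∪ (T ∖ X)) ⊆ X.

(⟸) Let x ∈ X. Then either x ∈ X and x ∉ T; or x ∈ X ∩ T. In each case x ∈ X ∩ ((T ∪ X) ∪ (T ∖ X)), so X ⊆ X ∩ ((T ∪ X) ∪ (T ∖ X)).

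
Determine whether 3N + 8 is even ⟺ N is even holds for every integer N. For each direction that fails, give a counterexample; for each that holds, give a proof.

Both implications hold.

(⟹) Suppose 3N + 8 is even. Since 3 is odd, 3N and N have the same parity, so 3N + 8 ≡ N + 8 (mod 2). As 8 is even, 3N + 8 is even exactly when N is even. Thus N is even.

(⟸) Conversely, suppose N is even; write N = 2j. Then 3N + 8 = 3·(2j) + 8 = 2·3j + 8, which is even.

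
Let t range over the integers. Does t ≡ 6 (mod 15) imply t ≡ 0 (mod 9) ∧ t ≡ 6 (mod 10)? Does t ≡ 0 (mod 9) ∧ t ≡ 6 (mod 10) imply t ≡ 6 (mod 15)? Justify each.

(←) If t ≡ 0 (mod 9) and t ≡ 6 (mod 10), then by the Chinese remainder theorem t ≡ 36 (mod 90). Since 36 ≡ 6 (mod 15) and 15 ∣ 90, we get t ≡ 6 (mod 15).

(→) This fails: t = 66 gives 66 ≡ 6 (mod 15) but 66 ≡ 3 (mod 9), so the conjunction on the right does not hold.

Only the converse holds.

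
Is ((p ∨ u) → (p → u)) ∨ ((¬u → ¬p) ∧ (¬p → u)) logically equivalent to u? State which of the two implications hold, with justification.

[⇒] This fails. Under p = F, u = F, the left side is true but the right side is false.

[⇐] Assume the antecedent. If p is true, the antecedent forces (p = T, u = T), and the consequent holds there. If p is false, the consequent reduces to true regardless of the other variables. Either way the consequent holds.

(⇒) fails; (⇐) holds.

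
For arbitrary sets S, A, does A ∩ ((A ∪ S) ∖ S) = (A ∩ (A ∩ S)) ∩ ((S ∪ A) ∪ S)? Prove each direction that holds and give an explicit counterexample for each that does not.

Both inclusions fail.

Forward inclusion. This inclusion fails. Take S = ∅, A = {1}; then 1 ∈ A ∩ ((A ∪ S) ∖ S) but 1 ∉ (A ∩ (A ∩ S)) ∩ ((S ∪ A) ∪ S).

Reverse inclusion. This inclusion fails. Take S = {1}, A = {1}; then 1 ∈ (A ∩ (A ∩ S)) ∩ ((S ∪ A) ∪ S) but 1 ∉ A ∩ ((A ∪ S) ∖ S).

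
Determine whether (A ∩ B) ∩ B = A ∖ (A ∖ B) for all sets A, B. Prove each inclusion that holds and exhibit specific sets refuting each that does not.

(⟹) Let x ∈ (A ∩ B) ∩ B. Then x ∈ A ∩ B, from which x ∈ A ∖ (A ∖ B).

(⟸) Let x ∈ A ∖ (A ∖ B). Then x ∈ A ∩ B, from which x ∈ (A ∩ B) ∩ B.

Both inclusions hold; the sets are equal.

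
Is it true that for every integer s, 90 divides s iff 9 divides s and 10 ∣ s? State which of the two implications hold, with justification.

(⟹) If 90 ∣ s, write s = 90q. Since 90 = 10·9, s = 9·(10q), so 9 ∣ s; and since 90 = 9·10, s = 10·(9q), so 10 ∣ s.

(⟸) Suppose 9 ∣ s and 10 ∣ s. Any common multiple of 9 and 10 is a multiple of their lcm; here gcd(9, 10) = 1, so lcm(9, 10) = 9·10 = 90, so 90 ∣ s.

Both directions hold.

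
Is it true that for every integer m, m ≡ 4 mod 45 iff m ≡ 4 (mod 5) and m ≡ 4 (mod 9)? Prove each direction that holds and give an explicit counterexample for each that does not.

(⟹) Suppose m ≡ 4 (mod 45); write m = 45j + 4. Since 5 ∣ 45, reducing mod 5 gives m ≡ 4 (mod 5); since 9 ∣ 45, reducing mod 9 gives m ≡ 4 (mod 9).

(⟸) Conversely, if m ≡ 4 (mod 5) and m ≡ 4 (mod 9), then by the Chinese remainder theorem m ≡ 4 (mod 45). This is exactly m ≡ 4 (mod 45).

The biconditional holds.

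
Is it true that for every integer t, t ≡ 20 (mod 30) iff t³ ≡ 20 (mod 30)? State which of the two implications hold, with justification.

(→) Suppose t ≡ 20 (mod 30). Write t = 30j + 20. Then (30j + 20)³ = 27000j³ + 54000j² + 36000j + 8000 = 30(900j³ + 1800j² + 1200j + 266) + 20, so t³ ≡ 20 (mod 30).

(←) Conversely, suppose t³ ≡ 20 (mod 30). The only residue r in {0, …, 29} with r³ ≡ 20 (mod 30) is r = 20, so t ≡ 20 (mod 30).

Both directions hold; the statement is true.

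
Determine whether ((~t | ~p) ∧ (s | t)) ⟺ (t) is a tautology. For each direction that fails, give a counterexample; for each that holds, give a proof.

(⟹) This fails. Under p = F, t = F, s = T, the left side is true but the right side is false.

(⟸) This fails. Under p = T, t = T, s = F, the left side is false but the right side is true.

Neither implication holds.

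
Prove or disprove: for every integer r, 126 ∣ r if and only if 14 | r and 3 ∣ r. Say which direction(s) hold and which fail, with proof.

(→) If 126 ∣ r, write r = 126q. Since 126 = 9·14, r = 14·(9q), so 14 ∣ r; and since 126 = 42·3, r = 3·(42q), so 3 ∣ r.

(←) This fails: take r = 42. Both 14 ∣ 42 and 3 ∣ 42, yet 42 is not a multiple of 126 (since 42 = 0·126 + 42), so 126 ∤ 42.

(⇒) holds; (⇐) fails.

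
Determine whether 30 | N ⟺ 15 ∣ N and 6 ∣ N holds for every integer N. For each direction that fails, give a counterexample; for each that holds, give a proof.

Both directions hold.

(⇒) If 30 ∣ N, write N = 30q. Since 30 = 2·15, N = 15·(2q), so 15 ∣ N; and since 30 = 5·6, N = 6·(5q), so 6 ∣ N.

(⇐) Suppose 15 ∣ N and 6 ∣ N. Any common multiple of 15 and 6 is a multiple of their lcm; here lcm(15, 6) = 15·6/gcd(15, 6) = 90/3 = 30, so 30 ∣ N.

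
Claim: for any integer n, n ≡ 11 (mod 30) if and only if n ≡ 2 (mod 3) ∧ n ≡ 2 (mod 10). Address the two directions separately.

(⟹) This fails: n = 11 gives 11 ≡ 11 (mod 30) but 11 ≡ 1 (mod 10), so the conjunction on the right does not hold.

(⟸) This fails: n = 2 satisfies both congruences on the right (2 ≡ 2 mod 3 and 2 ≡ 2 mod 10) yet 2 ≡ 2 (mod 30), not 11.

Neither direction holds.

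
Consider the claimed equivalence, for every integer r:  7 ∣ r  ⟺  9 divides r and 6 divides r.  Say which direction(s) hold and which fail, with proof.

(⇒) This fails: take r = 7. Certainly 7 ∣ 7, but 9 ∤ 7.

(⇐) This fails: take r = 18. Both 9 ∣ 18 and 6 ∣ 18, yet 18 is not a multiple of 7 (since 18 = 2·7 + 4), so 7 ∤ 18.

Neither direction holds.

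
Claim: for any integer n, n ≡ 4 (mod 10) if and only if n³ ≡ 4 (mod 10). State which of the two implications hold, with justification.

Both implications hold.

(⇐) Suppose n³ ≡ 4 (mod 10). The only residue r in {0, …, 9} with r³ ≡ 4 (mod 10) is r = 4, so n ≡ 4 (mod 10).

(⇒) Suppose n ≡ 4 (mod 10). Write n = 10j + 4. Then (10j + 4)³ = 1000j³ + 1200j² + 480j + 64 = 10(100j³ + 120j² + 48j + 6) + 4, so n³ ≡ 4 (mod 10).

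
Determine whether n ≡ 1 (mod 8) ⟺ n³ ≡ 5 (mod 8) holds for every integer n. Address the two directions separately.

(⇒) This fails: take n = 1. Then 1 ≡ 1 (mod 8), but 1³ = 1 ≡ 1 (mod 8), not 5.

(⇐) This fails: take n = 5. Then 5³ = 125 ≡ 5 (mod 8), yet 5 ≡ 5 (mod 8), not 1.

Both directions fail.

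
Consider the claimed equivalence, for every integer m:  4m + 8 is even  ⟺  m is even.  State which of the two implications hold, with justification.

The forward direction fails; the converse holds.

(⇒) This fails: take m = 7. Then 4m + 8 = 36, which is even, yet m = 7 is odd, not even.

(⇐) Suppose m is even. Since 4 is even, 4m is even for every m, so 4m + 8 has the same parity as 8, which is even. Hence 4m + 8 is even.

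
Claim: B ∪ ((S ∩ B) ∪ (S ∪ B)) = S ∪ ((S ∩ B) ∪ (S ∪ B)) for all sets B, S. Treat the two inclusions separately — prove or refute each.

(⊆) Let x ∈ B ∪ ((S ∩ B) ∪ (S ∪ B)). Then either x ∈ B and x ∉ S; or x ∈ S and x ∉ B; or x ∈ B ∩ S. In each case x ∈ S ∪ ((S ∩ B) ∪ (S ∪ B)), so B ∪ ((S ∩ B) ∪ (S ∪ B)) ⊆ S ∪ ((S ∩ B) ∪ (S ∪ B)).

(⊇) Let x ∈ S ∪ ((S ∩ B) ∪ (S ∪ B)). Then either x ∈ B and x ∉ S; or x ∈ S and x ∉ B; or x ∈ B ∩ S. In each case x ∈ B ∪ ((S ∩ B) ∪ (S ∪ B)), so S ∪ ((S ∩ B) ∪ (S ∪ B)) ⊆ B ∪ ((S ∩ B) ∪ (S ∪ B)).

Both inclusions hold.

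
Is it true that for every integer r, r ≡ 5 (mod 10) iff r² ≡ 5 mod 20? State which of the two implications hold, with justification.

Equivalent; both directions hold.

[⇒] Suppose r ≡ 5 (mod 10). Working modulo 20, r ∈ {5, 15}; for each such r, r² ≡ 5 (mod 20).

[⇐] Conversely, the residues r modulo 20 with r² ≡ 5 (mod 20) are exactly {5, 15}, and each is ≡ 5 (mod 10).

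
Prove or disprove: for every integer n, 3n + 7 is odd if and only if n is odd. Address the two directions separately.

Neither direction holds.

(⟹) This fails: n = 0 gives 3n + 7 = 7, which is odd, but 0 is even, not odd.

(⟸) This also fails: n = 3 is odd, but 3n + 7 = 16 is even, not odd.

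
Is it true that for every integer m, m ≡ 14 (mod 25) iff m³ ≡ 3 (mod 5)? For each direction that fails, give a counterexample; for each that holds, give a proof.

[⇒] This fails: take m = 14. Then 14 ≡ 14 (mod 25), but 14³ = 2744 ≡ 4 (mod 5), not 3.

[⇐] This fails: take m = 2. Then 2³ = 8 ≡ 3 (mod 5), yet 2 ≡ 2 (mod 25), not 14.

(⇒) fails and (⇐) fails.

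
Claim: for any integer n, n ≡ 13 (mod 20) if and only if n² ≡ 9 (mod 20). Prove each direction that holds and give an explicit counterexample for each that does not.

The forward direction holds; the converse fails.

(⟹) Suppose n ≡ 13 (mod 20). Write n = 20j + 13. Then (20j + 13)² = 400j² + 520j + 169 = 20(20j² + 26j + 8) + 9, so n² ≡ 9 (mod 20).

(⟸) This fails: take n = 3. Then 3² = 9 ≡ 9 (mod 20), yet 3 ≡ 3 (mod 20), not 13.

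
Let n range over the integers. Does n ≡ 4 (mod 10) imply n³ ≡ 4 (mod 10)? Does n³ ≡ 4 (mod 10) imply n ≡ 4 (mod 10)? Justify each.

(→) Suppose n ≡ 4 (mod 10). Write n = 10j + 4. Then (10j + 4)³ = 1000j³ + 1200j² + 480j + 64 = 10(100j³ + 120j² + 48j + 6) + 4, so n³ ≡ 4 (mod 10).

(←) Conversely, suppose n³ ≡ 4 (mod 10). The only residue r in {0, …, 9} with r³ ≡ 4 (mod 10) is r = 4, so n ≡ 4 (mod 10).

Both directions hold; the statement is true.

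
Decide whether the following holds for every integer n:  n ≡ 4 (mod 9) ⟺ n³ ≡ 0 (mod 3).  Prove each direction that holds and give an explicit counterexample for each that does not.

Both directions fail.

(→) This fails: take n = 4. Then 4 ≡ 4 (mod 9), but 4³ = 64 ≡ 1 (mod 3), not 0.

(←) This fails: take n = 0. Then 0³ = 0 ≡ 0 (mod 3), yet 0 ≡ 0 (mod 9), not 4.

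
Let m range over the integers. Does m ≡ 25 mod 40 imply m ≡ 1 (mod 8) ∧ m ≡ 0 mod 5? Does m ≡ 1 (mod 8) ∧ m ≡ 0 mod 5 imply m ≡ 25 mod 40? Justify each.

Equivalent; both directions hold.

(→) Suppose m ≡ 25 (mod 40); write m = 40j + 25. Since 8 ∣ 40, reducing mod 8 gives m ≡ 25 ≡ 1 (mod 8); since 5 ∣ 40, reducing mod 5 gives m ≡ 25 ≡ 0 (mod 5).

(←) Conversely, if m ≡ 1 (mod 8) and m ≡ 0 (mod 5), then by the Chinese remainder theorem m ≡ 25 (mod 40). This is exactly m ≡ 25 (mod 40).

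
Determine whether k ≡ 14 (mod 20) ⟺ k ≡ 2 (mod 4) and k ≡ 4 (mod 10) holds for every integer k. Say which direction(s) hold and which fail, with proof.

(⟸) If k ≡ 2 (mod 4) and k ≡ 4 (mod 10), then by the Chinese remainder theorem k ≡ 14 (mod 20). This is exactly k ≡ 14 (mod 20).

(⟹) Suppose k ≡ 14 (mod 20); write k = 20j + 14. Since 4 ∣ 20, reducing mod 4 gives k ≡ 14 ≡ 2 (mod 4); since 10 ∣ 20, reducing mod 10 gives k ≡ 14 ≡ 4 (mod 10).

Equivalent; both directions hold.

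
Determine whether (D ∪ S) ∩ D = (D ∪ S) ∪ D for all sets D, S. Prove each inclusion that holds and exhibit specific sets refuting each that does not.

Reverse inclusion. This inclusion fails. Take D = ∅, S = {1}; then 1 ∈ (D ∪ S) ∪ D but 1 ∉ (D ∪ S) ∩ D.

Forward inclusion. Let x ∈ (D ∪ S) ∩ D. Then either x ∈ D and x ∉ S; or x ∈ D ∩ S. In each case x ∈ (D ∪ S) ∪ D, so (D ∪ S) ∩ D ⊆ (D ∪ S) ∪ D.

(⊆) holds; (⊇) fails.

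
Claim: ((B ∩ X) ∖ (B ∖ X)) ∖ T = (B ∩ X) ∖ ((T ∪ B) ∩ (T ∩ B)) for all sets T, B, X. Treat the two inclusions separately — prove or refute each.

(⟸) Let x ∈ (B ∩ X) ∖ ((T ∪ B) ∩ (T ∩ B)). Then x ∈ B ∩ X and x ∉ T, from which x ∈ ((B ∩ X) ∖ (B ∖ X)) ∖ T.

(⟹) Let x ∈ ((B ∩ X) ∖ (B ∖ X)) ∖ T. Then x ∈ B ∩ X and x ∉ T, from which x ∈ (B ∩ X) ∖ ((T ∪ B) ∩ (T ∩ B)).

Both inclusions hold.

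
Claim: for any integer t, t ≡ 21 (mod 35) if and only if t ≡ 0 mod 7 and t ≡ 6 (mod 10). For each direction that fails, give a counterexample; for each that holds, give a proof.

The forward direction fails; the converse holds.

[⇒] This fails: t = 21 gives 21 ≡ 21 (mod 35) but 21 ≡ 1 (mod 10), so the conjunction on the right does not hold.

[⇐] Conversely, if t ≡ 0 (mod 7) and t ≡ 6 (mod 10), then by the Chinese remainder theorem t ≡ 56 (mod 70). Since 56 ≡ 21 (mod 35) and 35 ∣ 70, we get t ≡ 21 (mod 35).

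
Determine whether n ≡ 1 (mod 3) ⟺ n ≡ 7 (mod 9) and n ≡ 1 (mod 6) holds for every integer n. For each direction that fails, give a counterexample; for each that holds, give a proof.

(⟹) This fails: n = 1 gives 1 ≡ 1 (mod 3) but 1 ≡ 1 (mod 9), so the conjunction on the right does not hold.

(⟸) Conversely, if n ≡ 7 (mod 9) and n ≡ 1 (mod 6), then by the Chinese remainder theorem n ≡ 7 (mod 18). Since 7 ≡ 1 (mod 3) and 3 ∣ 18, we get n ≡ 1 (mod 3).

Only the converse holds.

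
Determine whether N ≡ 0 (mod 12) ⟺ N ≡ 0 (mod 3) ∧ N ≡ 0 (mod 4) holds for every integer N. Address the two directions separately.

(←) If N ≡ 0 (mod 3) and N ≡ 0 (mod 4), then by the Chinese remainder theorem N ≡ 0 (mod 12). This is exactly N ≡ 0 (mod 12).

(→) Suppose N ≡ 0 (mod 12); write N = 12j + 0. Since 3 ∣ 12, reducing mod 3 gives N ≡ 0 (mod 3); since 4 ∣ 12, reducing mod 4 gives N ≡ 0 (mod 4).

Equivalent; both directions hold.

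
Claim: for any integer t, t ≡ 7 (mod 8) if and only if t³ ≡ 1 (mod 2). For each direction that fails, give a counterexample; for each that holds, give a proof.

(→) Suppose t ≡ 7 (mod 8). Then t³ ≡ 7³ = 343 (mod 8), and since 2 ∣ 8, also t³ ≡ 1 (mod 2).

(←) This fails: take t = 1. Then 1³ = 1 ≡ 1 (mod 2), yet 1 ≡ 1 (mod 8), not 7.

Only the forward direction holds.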